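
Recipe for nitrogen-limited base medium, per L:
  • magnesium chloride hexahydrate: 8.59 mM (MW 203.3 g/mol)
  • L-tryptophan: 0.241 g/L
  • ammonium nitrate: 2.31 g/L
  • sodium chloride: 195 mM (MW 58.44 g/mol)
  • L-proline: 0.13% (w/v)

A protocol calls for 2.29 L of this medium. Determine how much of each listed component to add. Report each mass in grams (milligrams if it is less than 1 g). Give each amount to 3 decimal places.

magnesium chloride hexahydrate 3.999 g; L-tryptophan 551.890 mg; ammonium nitrate 5.290 g; sodium chloride 26.096 g; L-proline 2.977 g

Scale factor relative to 1 L: 2.29.
magnesium chloride hexahydrate: 8.59 mmol/L × 203.3 g/mol × 2.29 L ÷ 1000 = 3.999 g
L-tryptophan: 0.241 g/L × 2.29 L = 0.55189 g = 551.890 mg
ammonium nitrate: 2.31 g/L × 2.29 L = 5.290 g
sodium chloride: 195 mmol/L × 58.44 g/mol × 2.29 L ÷ 1000 = 26.096 g
L-proline: 0.13 g per 100 mL × 2290 mL ÷ 100 = 2.977 g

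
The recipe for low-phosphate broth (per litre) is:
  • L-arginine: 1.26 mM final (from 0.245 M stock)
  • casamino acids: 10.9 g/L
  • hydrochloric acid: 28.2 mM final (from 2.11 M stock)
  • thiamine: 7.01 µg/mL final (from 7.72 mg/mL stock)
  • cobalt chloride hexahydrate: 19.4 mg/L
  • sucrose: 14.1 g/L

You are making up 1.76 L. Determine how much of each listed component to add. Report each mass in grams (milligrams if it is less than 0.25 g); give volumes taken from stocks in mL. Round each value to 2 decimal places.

Scale factor relative to 1 L: 1.76.
L-arginine: V = C2·V2/C1 = 1.26 mM × 1760 mL ÷ 245 mM = 9.05 mL
casamino acids: 10.9 g/L × 1.76 L = 19.18 g
hydrochloric acid: V = C2·V2/C1 = 28.2 mM × 1760 mL ÷ 2110 mM = 23.52 mL
thiamine: C1V1 = C2V2 → 7.01 µg/mL × 1760 mL ÷ 7720 µg/mL = 1.60 mL
cobalt chloride hexahydrate: 19.4 mg/L × 1.76 L = 34.14 mg
sucrose: 14.1 g/L × 1.76 L = 24.82 g

L-arginine 9.05 mL; casamino acids 19.18 g; hydrochloric acid 23.52 mL; thiamine 1.60 mL; cobalt chloride hexahydrate 34.14 mg; sucrose 24.82 g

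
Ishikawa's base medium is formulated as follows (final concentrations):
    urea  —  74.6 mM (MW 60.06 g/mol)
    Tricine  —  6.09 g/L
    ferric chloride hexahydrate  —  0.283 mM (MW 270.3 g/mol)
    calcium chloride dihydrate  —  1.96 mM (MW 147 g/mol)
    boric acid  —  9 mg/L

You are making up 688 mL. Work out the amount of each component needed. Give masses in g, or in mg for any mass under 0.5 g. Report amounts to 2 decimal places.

Working volume: 688 mL = 0.688 L.
urea: 74.6 mmol/L × 60.06 g/mol × 0.688 L ÷ 1000 = 3.08 g
Tricine: 6.09 g/L × 0.688 L = 4.19 g
ferric chloride hexahydrate: 0.283 mmol/L × 270.3 mg/mmol × 0.688 L = 52.63 mg
calcium chloride dihydrate: 1.96 mmol/L × 147 mg/mmol × 0.688 L = 198.23 mg
boric acid: 9 mg/L × 0.688 L = 6.19 mg

urea 3.08 g; Tricine 4.19 g; ferric chloride hexahydrate 52.63 mg; calcium chloride dihydrate 198.23 mg; boric acid 6.19 mg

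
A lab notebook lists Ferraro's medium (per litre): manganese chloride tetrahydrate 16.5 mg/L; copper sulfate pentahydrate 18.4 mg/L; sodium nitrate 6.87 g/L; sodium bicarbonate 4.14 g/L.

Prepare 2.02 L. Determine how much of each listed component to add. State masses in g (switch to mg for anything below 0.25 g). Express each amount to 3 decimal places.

manganese chloride tetrahydrate 33.330 mg; copper sulfate pentahydrate 37.168 mg; sodium nitrate 13.877 g; sodium bicarbonate 8.363 g

Scale factor relative to 1 L: 2.02.
manganese chloride tetrahydrate: 16.5 mg/L × 2.02 L = 33.330 mg
copper sulfate pentahydrate: 18.4 mg/L × 2.02 L = 37.168 mg
sodium nitrate: 6.87 g/L × 2.02 L = 13.877 g
sodium bicarbonate: 4.14 g/L × 2.02 L = 8.363 g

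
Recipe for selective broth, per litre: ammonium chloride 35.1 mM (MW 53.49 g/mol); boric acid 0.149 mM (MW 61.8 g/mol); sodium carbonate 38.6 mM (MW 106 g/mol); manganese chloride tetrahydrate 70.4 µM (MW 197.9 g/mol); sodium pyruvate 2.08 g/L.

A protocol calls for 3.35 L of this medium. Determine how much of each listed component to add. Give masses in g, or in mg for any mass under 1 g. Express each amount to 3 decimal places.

ammonium chloride 6.290 g; boric acid 30.847 mg; sodium carbonate 13.707 g; manganese chloride tetrahydrate 46.673 mg; sodium pyruvate 6.968 g

Working volume: 3.35 L.
ammonium chloride: 35.1 mmol/L × 53.49 g/mol × 3.35 L ÷ 1000 = 6.290 g
boric acid: 0.149 mmol/L × 61.8 mg/mmol × 3.35 L = 30.847 mg
sodium carbonate: 38.6 mmol/L × 106 g/mol × 3.35 L ÷ 1000 = 13.707 g
manganese chloride tetrahydrate: 70.4 µmol/L × 197.9 g/mol × 3.35 L ÷ 1000 = 46.673 mg
sodium pyruvate: 2.08 g/L × 3.35 L = 6.968 g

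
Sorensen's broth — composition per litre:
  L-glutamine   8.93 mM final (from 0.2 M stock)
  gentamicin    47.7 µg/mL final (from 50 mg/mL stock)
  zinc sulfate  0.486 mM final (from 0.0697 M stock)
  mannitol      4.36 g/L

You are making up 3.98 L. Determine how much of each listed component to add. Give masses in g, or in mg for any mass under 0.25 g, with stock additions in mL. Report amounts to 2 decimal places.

L-glutamine 177.71 mL; gentamicin 3.80 mL; zinc sulfate 27.75 mL; mannitol 17.35 g

Scale factor relative to 1 L: 3.98.
L-glutamine: dilute stock: 8.93 mM × 3980 mL ÷ 200 mM = 177.71 mL
gentamicin: V = C2·V2/C1 = 47.7 µg/mL × 3980 mL ÷ 50000 µg/mL = 3.80 mL
zinc sulfate: C1V1 = C2V2 → 0.486 mM × 3980 mL ÷ 69.7 mM = 27.75 mL
mannitol: 4.36 g/L × 3.98 L = 17.35 g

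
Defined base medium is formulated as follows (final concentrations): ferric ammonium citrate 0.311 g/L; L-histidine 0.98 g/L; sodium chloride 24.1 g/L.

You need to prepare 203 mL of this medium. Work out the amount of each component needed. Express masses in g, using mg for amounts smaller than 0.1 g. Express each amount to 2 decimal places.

Scale factor relative to 1 L: 0.203.
ferric ammonium citrate: 0.311 g/L × 0.203 L = 0.063133 g = 63.13 mg
L-histidine: 0.98 g/L × 0.203 L = 0.20 g
sodium chloride: 24.1 g/L × 0.203 L = 4.89 g

ferric ammonium citrate 63.13 mg; L-histidine 0.20 g; sodium chloride 4.89 g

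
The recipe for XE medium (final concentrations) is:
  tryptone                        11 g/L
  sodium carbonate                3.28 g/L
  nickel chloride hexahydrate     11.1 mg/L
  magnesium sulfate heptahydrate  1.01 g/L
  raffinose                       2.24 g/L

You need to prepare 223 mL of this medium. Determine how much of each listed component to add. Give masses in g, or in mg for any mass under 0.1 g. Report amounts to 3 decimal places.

tryptone 2.453 g; sodium carbonate 0.731 g; nickel chloride hexahydrate 2.475 mg; magnesium sulfate heptahydrate 0.225 g; raffinose 0.500 g

Target volume = 223 mL = 0.223 L.
tryptone: 11 g/L × 0.223 L = 2.453 g
sodium carbonate: 3.28 g/L × 0.223 L = 0.731 g
nickel chloride hexahydrate: 11.1 mg/L × 0.223 L = 2.475 mg
magnesium sulfate heptahydrate: 1.01 g/L × 0.223 L = 0.225 g
raffinose: 2.24 g/L × 0.223 L = 0.500 g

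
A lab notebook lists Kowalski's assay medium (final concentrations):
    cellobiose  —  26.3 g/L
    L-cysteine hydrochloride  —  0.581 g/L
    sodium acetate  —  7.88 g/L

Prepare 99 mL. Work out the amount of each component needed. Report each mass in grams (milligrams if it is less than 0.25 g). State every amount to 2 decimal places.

Target volume = 99 mL = 0.099 L.
cellobiose: 26.3 g/L × 0.099 L = 2.60 g
L-cysteine hydrochloride: 0.581 g/L × 0.099 L = 0.057519 g = 57.52 mg
sodium acetate: 7.88 g/L × 0.099 L = 0.78 g

cellobiose 2.60 g; L-cysteine hydrochloride 57.52 mg; sodium acetate 0.78 g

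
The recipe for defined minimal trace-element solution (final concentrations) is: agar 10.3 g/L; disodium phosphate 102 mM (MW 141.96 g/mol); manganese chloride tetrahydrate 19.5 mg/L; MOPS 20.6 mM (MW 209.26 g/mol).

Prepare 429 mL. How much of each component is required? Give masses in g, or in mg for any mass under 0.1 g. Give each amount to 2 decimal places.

agar 4.42 g; disodium phosphate 6.21 g; manganese chloride tetrahydrate 8.37 mg; MOPS 1.85 g

Scale factor relative to 1 L: 0.429.
agar: 10.3 g/L × 0.429 L = 4.42 g
disodium phosphate: 102 mmol/L × 141.96 g/mol × 0.429 L ÷ 1000 = 6.21 g
manganese chloride tetrahydrate: 19.5 mg/L × 0.429 L = 8.37 mg
MOPS: 20.6 mmol/L × 209.26 g/mol × 0.429 L ÷ 1000 = 1.85 g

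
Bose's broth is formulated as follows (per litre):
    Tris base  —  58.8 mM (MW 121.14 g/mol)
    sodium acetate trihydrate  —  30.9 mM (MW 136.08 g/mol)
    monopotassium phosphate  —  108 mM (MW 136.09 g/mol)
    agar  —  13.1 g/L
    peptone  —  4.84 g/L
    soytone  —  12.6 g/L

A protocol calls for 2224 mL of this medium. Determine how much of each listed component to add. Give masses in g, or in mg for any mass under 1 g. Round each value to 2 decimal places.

Working volume: 2224 mL = 2.224 L.
Tris base: 58.8 mmol/L × 121.14 g/mol × 2.224 L ÷ 1000 = 15.84 g
sodium acetate trihydrate: 30.9 mmol/L × 136.08 g/mol × 2.224 L ÷ 1000 = 9.35 g
monopotassium phosphate: 108 mmol/L × 136.09 g/mol × 2.224 L ÷ 1000 = 32.69 g
agar: 13.1 g/L × 2.224 L = 29.13 g
peptone: 4.84 g/L × 2.224 L = 10.76 g
soytone: 12.6 g/L × 2.224 L = 28.02 g

Tris base 15.84 g; sodium acetate trihydrate 9.35 g; monopotassium phosphate 32.69 g; agar 29.13 g; peptone 10.76 g; soytone 28.02 g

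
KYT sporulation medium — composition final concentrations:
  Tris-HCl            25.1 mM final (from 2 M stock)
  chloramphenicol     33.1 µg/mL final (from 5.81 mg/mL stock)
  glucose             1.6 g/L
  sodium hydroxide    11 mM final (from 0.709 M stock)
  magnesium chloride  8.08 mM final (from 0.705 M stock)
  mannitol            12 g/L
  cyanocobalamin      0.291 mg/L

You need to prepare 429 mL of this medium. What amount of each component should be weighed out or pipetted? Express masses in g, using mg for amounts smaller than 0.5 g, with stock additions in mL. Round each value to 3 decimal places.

Scale factor relative to 1 L: 0.429.
Tris-HCl: C1V1 = C2V2 → 25.1 mM × 429 mL ÷ 2000 mM = 5.384 mL
chloramphenicol: V = C2·V2/C1 = 33.1 µg/mL × 429 mL ÷ 5810 µg/mL = 2.444 mL
glucose: 1.6 g/L × 0.429 L = 0.686 g
sodium hydroxide: C1V1 = C2V2 → 11 mM × 429 mL ÷ 709 mM = 6.656 mL
magnesium chloride: C1V1 = C2V2 → 8.08 mM × 429 mL ÷ 705 mM = 4.917 mL
mannitol: 12 g/L × 0.429 L = 5.148 g
cyanocobalamin: 0.291 mg/L × 0.429 L = 0.125 mg

Tris-HCl 5.384 mL; chloramphenicol 2.444 mL; glucose 0.686 g; sodium hydroxide 6.656 mL; magnesium chloride 4.917 mL; mannitol 5.148 g; cyanocobalamin 0.125 mg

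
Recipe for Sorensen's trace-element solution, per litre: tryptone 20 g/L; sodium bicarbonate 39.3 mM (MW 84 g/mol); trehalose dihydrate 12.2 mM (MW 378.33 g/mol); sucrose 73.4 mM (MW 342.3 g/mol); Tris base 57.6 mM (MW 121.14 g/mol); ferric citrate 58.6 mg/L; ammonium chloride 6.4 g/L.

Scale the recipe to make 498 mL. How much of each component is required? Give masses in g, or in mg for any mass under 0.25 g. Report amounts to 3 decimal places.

tryptone 9.960 g; sodium bicarbonate 1.644 g; trehalose dihydrate 2.299 g; sucrose 12.512 g; Tris base 3.475 g; ferric citrate 29.183 mg; ammonium chloride 3.187 g

Scale factor relative to 1 L: 0.498.
tryptone: 20 g/L × 0.498 L = 9.960 g
sodium bicarbonate: 39.3 mmol/L × 84 g/mol × 0.498 L ÷ 1000 = 1.644 g
trehalose dihydrate: 12.2 mmol/L × 378.33 g/mol × 0.498 L ÷ 1000 = 2.299 g
sucrose: 73.4 mmol/L × 342.3 g/mol × 0.498 L ÷ 1000 = 12.512 g
Tris base: 57.6 mmol/L × 121.14 g/mol × 0.498 L ÷ 1000 = 3.475 g
ferric citrate: 58.6 mg/L × 0.498 L = 29.183 mg
ammonium chloride: 6.4 g/L × 0.498 L = 3.187 g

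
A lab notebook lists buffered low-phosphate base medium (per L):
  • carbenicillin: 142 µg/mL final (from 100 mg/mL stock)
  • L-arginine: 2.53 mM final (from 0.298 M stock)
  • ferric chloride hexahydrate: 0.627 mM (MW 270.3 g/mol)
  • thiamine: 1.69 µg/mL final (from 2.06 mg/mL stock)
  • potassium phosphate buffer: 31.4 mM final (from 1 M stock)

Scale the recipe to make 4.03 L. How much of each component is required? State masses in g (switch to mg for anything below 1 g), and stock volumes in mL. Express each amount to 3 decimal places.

Scale factor relative to 1 L: 4.03.
carbenicillin: C1V1 = C2V2 → 142 µg/mL × 4030 mL ÷ 100000 µg/mL = 5.723 mL
L-arginine: C1V1 = C2V2 → 2.53 mM × 4030 mL ÷ 298 mM = 34.214 mL
ferric chloride hexahydrate: 0.627 mmol/L × 270.3 mg/mmol × 4.03 L = 682.997 mg
thiamine: V = C2·V2/C1 = 1.69 µg/mL × 4030 mL ÷ 2060 µg/mL = 3.306 mL
potassium phosphate buffer: dilute stock: 31.4 mM × 4030 mL ÷ 1000 mM = 126.542 mL

carbenicillin 5.723 mL; L-arginine 34.214 mL; ferric chloride hexahydrate 682.997 mg; thiamine 3.306 mL; potassium phosphate buffer 126.542 mL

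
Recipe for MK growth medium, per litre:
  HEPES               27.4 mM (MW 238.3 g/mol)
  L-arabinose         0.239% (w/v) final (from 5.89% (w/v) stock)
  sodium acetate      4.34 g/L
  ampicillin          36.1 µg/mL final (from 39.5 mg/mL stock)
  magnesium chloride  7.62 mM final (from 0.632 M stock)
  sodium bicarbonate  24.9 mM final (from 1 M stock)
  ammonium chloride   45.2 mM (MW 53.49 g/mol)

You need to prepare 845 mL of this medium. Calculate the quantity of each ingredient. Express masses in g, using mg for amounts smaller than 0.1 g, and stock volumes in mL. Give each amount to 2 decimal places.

Working volume: 845 mL = 0.845 L.
HEPES: 27.4 mmol/L × 238.3 g/mol × 0.845 L ÷ 1000 = 5.52 g
L-arabinose: dilute stock: 0.239% ÷ 5.89% × 845 mL = 34.29 mL
sodium acetate: 4.34 g/L × 0.845 L = 3.67 g
ampicillin: dilute stock: 36.1 µg/mL × 845 mL ÷ 39500 µg/mL = 0.77 mL
magnesium chloride: dilute stock: 7.62 mM × 845 mL ÷ 632 mM = 10.19 mL
sodium bicarbonate: dilute stock: 24.9 mM × 845 mL ÷ 1000 mM = 21.04 mL
ammonium chloride: 45.2 mmol/L × 53.49 g/mol × 0.845 L ÷ 1000 = 2.04 g

HEPES 5.52 g; L-arabinose 34.29 mL; sodium acetate 3.67 g; ampicillin 0.77 mL; magnesium chloride 10.19 mL; sodium bicarbonate 21.04 mL; ammonium chloride 2.04 g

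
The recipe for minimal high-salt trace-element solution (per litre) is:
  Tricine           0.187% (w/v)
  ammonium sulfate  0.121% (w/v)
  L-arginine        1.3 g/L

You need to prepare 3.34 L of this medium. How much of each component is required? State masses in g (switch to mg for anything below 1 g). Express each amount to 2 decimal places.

Tricine 6.25 g; ammonium sulfate 4.04 g; L-arginine 4.34 g

Working volume: 3.34 L.
Tricine: 0.187 g per 100 mL × 3340 mL ÷ 100 = 6.25 g
ammonium sulfate: 0.121 g per 100 mL × 3340 mL ÷ 100 = 4.04 g
L-arginine: 1.3 g/L × 3.34 L = 4.34 g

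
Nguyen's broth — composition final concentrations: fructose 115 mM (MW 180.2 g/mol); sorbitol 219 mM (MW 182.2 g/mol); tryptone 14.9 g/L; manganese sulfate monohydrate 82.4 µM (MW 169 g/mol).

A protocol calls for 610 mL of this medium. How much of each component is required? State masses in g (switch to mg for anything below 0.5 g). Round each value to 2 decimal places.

Target volume = 610 mL = 0.61 L.
fructose: 115 mmol/L × 180.2 g/mol × 0.61 L ÷ 1000 = 12.64 g
sorbitol: 219 mmol/L × 182.2 g/mol × 0.61 L ÷ 1000 = 24.34 g
tryptone: 14.9 g/L × 0.61 L = 9.09 g
manganese sulfate monohydrate: 82.4 µmol/L × 169 g/mol × 0.61 L ÷ 1000 = 8.49 mg

fructose 12.64 g; sorbitol 24.34 g; tryptone 9.09 g; manganese sulfate monohydrate 8.49 mg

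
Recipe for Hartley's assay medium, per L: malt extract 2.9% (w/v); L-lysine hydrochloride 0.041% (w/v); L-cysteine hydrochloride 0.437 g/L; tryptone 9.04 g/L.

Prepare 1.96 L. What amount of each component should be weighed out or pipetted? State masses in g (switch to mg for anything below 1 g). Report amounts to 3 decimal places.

malt extract 56.840 g; L-lysine hydrochloride 803.600 mg; L-cysteine hydrochloride 856.520 mg; tryptone 17.718 g

Working volume: 1.96 L.
malt extract: 2.9% w/v = 29 g/L → 29 × 1.96 L = 56.840 g
L-lysine hydrochloride: 0.041% w/v = 0.41 g/L → 0.41 × 1.96 L = 0.8036 g = 803.600 mg
L-cysteine hydrochloride: 0.437 g/L × 1.96 L = 0.85652 g = 856.520 mg
tryptone: 9.04 g/L × 1.96 L = 17.718 g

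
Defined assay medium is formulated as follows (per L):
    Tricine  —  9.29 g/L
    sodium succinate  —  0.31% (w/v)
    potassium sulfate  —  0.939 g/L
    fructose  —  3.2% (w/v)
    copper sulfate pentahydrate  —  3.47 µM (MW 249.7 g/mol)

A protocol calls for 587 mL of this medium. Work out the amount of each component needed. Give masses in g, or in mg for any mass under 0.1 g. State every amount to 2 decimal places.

Tricine 5.45 g; sodium succinate 1.82 g; potassium sulfate 0.55 g; fructose 18.78 g; copper sulfate pentahydrate 0.51 mg

Working volume: 587 mL = 0.587 L.
Tricine: 9.29 g/L × 0.587 L = 5.45 g
sodium succinate: 0.31% w/v = 3.1 g/L → 3.1 × 0.587 L = 1.82 g
potassium sulfate: 0.939 g/L × 0.587 L = 0.55 g
fructose: 3.2 g per 100 mL × 587 mL ÷ 100 = 18.78 g
copper sulfate pentahydrate: 3.47 µmol/L × 249.7 g/mol × 0.587 L ÷ 1000 = 0.51 mg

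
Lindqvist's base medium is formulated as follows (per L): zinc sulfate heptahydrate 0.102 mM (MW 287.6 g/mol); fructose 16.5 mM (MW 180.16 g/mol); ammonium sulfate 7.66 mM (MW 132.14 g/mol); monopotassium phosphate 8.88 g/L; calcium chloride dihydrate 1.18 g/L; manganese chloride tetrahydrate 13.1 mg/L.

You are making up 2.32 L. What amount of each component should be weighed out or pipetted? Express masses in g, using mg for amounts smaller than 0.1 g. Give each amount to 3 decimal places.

Scale factor relative to 1 L: 2.32.
zinc sulfate heptahydrate: 0.102 mmol/L × 287.6 mg/mmol × 2.32 L = 68.058 mg
fructose: 16.5 mmol/L × 180.16 g/mol × 2.32 L ÷ 1000 = 6.897 g
ammonium sulfate: 7.66 mmol/L × 132.14 g/mol × 2.32 L ÷ 1000 = 2.348 g
monopotassium phosphate: 8.88 g/L × 2.32 L = 20.602 g
calcium chloride dihydrate: 1.18 g/L × 2.32 L = 2.738 g
manganese chloride tetrahydrate: 13.1 mg/L × 2.32 L = 30.392 mg

zinc sulfate heptahydrate 68.058 mg; fructose 6.897 g; ammonium sulfate 2.348 g; monopotassium phosphate 20.602 g; calcium chloride dihydrate 2.738 g; manganese chloride tetrahydrate 30.392 mg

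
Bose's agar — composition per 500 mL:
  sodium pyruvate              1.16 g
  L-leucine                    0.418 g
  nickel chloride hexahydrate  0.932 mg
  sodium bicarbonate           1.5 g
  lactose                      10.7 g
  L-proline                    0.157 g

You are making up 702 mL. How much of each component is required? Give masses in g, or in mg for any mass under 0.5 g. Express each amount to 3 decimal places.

sodium pyruvate 1.629 g; L-leucine 0.587 g; nickel chloride hexahydrate 1.309 mg; sodium bicarbonate 2.106 g; lactose 15.023 g; L-proline 220.428 mg

Scale factor = 702 mL / 500 mL = 1.404.
sodium pyruvate: 1.16 g × (702 mL / 500 mL) = 1.629 g
L-leucine: 0.418 g × (702 mL / 500 mL) = 0.587 g
nickel chloride hexahydrate: 0.932 mg × (702 mL / 500 mL) = 1.309 mg
sodium bicarbonate: 1.5 g × (702 mL / 500 mL) = 2.106 g
lactose: 10.7 g × (702 mL / 500 mL) = 15.023 g
L-proline: 0.157 g × (702 mL / 500 mL) = 0.220428 g = 220.428 mg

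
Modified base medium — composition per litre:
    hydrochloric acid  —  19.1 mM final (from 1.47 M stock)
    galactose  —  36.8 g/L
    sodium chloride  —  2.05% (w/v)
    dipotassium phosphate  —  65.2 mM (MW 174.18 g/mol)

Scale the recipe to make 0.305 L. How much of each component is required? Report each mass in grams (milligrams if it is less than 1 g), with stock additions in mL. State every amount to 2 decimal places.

hydrochloric acid 3.96 mL; galactose 11.22 g; sodium chloride 6.25 g; dipotassium phosphate 3.46 g

Scale factor relative to 1 L: 0.305.
hydrochloric acid: C1V1 = C2V2 → 19.1 mM × 305 mL ÷ 1470 mM = 3.96 mL
galactose: 36.8 g/L × 0.305 L = 11.22 g
sodium chloride: 2.05% w/v = 20.5 g/L → 20.5 × 0.305 L = 6.25 g
dipotassium phosphate: 65.2 mmol/L × 174.18 g/mol × 0.305 L ÷ 1000 = 3.46 g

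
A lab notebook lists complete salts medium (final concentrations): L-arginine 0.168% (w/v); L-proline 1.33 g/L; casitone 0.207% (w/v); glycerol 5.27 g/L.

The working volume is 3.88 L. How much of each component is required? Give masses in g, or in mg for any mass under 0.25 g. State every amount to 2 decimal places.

L-arginine 6.52 g; L-proline 5.16 g; casitone 8.03 g; glycerol 20.45 g

Scale factor relative to 1 L: 3.88.
L-arginine: 0.168% w/v = 1.68 g/L → 1.68 × 3.88 L = 6.52 g
L-proline: 1.33 g/L × 3.88 L = 5.16 g
casitone: 0.207% w/v = 2.07 g/L → 2.07 × 3.88 L = 8.03 g
glycerol: 5.27 g/L × 3.88 L = 20.45 g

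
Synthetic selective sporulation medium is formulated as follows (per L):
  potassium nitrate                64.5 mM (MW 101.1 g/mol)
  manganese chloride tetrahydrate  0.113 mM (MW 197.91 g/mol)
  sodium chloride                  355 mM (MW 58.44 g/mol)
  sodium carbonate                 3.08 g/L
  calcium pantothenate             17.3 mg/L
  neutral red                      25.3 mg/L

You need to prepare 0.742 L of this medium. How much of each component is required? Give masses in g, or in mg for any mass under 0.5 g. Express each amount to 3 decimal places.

Scale factor relative to 1 L: 0.742.
potassium nitrate: 64.5 mmol/L × 101.1 g/mol × 0.742 L ÷ 1000 = 4.839 g
manganese chloride tetrahydrate: 0.113 mmol/L × 197.91 mg/mmol × 0.742 L = 16.594 mg
sodium chloride: 355 mmol/L × 58.44 g/mol × 0.742 L ÷ 1000 = 15.394 g
sodium carbonate: 3.08 g/L × 0.742 L = 2.285 g
calcium pantothenate: 17.3 mg/L × 0.742 L = 12.837 mg
neutral red: 25.3 mg/L × 0.742 L = 18.773 mg

potassium nitrate 4.839 g; manganese chloride tetrahydrate 16.594 mg; sodium chloride 15.394 g; sodium carbonate 2.285 g; calcium pantothenate 12.837 mg; neutral red 18.773 mg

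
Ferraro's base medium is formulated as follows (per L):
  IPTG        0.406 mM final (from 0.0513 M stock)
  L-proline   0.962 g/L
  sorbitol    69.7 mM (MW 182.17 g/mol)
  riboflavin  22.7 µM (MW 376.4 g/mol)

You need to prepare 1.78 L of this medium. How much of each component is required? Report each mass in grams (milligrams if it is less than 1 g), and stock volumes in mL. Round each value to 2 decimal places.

Scale factor relative to 1 L: 1.78.
IPTG: V = C2·V2/C1 = 0.406 mM × 1780 mL ÷ 51.3 mM = 14.09 mL
L-proline: 0.962 g/L × 1.78 L = 1.71 g
sorbitol: 69.7 mmol/L × 182.17 g/mol × 1.78 L ÷ 1000 = 22.60 g
riboflavin: 22.7 µmol/L × 376.4 g/mol × 1.78 L ÷ 1000 = 15.21 mg

IPTG 14.09 mL; L-proline 1.71 g; sorbitol 22.60 g; riboflavin 15.21 mg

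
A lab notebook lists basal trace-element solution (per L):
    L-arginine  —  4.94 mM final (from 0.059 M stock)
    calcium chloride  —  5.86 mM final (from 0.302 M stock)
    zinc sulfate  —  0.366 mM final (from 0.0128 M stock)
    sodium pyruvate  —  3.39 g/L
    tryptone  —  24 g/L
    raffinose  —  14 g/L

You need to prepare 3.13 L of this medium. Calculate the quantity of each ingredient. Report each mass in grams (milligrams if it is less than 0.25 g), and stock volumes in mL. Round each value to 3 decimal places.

L-arginine 262.071 mL; calcium chloride 60.734 mL; zinc sulfate 89.498 mL; sodium pyruvate 10.611 g; tryptone 75.120 g; raffinose 43.820 g

Working volume: 3.13 L.
L-arginine: dilute stock: 4.94 mM × 3130 mL ÷ 59 mM = 262.071 mL
calcium chloride: V = C2·V2/C1 = 5.86 mM × 3130 mL ÷ 302 mM = 60.734 mL
zinc sulfate: dilute stock: 0.366 mM × 3130 mL ÷ 12.8 mM = 89.498 mL
sodium pyruvate: 3.39 g/L × 3.13 L = 10.611 g
tryptone: 24 g/L × 3.13 L = 75.120 g
raffinose: 14 g/L × 3.13 L = 43.820 g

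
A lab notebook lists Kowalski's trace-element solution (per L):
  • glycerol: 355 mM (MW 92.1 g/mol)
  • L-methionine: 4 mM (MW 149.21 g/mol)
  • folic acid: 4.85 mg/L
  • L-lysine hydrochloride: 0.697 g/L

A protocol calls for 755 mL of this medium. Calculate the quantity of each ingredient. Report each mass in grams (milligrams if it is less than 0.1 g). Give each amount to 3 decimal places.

Target volume = 755 mL = 0.755 L.
glycerol: 355 mmol/L × 92.1 g/mol × 0.755 L ÷ 1000 = 24.685 g
L-methionine: 4 mmol/L × 149.21 g/mol × 0.755 L ÷ 1000 = 0.451 g
folic acid: 4.85 mg/L × 0.755 L = 3.662 mg
L-lysine hydrochloride: 0.697 g/L × 0.755 L = 0.526 g

glycerol 24.685 g; L-methionine 0.451 g; folic acid 3.662 mg; L-lysine hydrochloride 0.526 g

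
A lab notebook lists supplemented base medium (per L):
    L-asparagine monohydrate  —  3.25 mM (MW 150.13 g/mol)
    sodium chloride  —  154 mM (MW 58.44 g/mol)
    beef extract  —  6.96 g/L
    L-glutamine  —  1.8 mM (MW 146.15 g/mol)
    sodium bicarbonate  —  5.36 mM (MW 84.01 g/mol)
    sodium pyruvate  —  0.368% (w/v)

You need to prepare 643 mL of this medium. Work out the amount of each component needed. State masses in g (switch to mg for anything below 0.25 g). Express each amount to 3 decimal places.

L-asparagine monohydrate 0.314 g; sodium chloride 5.787 g; beef extract 4.475 g; L-glutamine 169.154 mg; sodium bicarbonate 0.290 g; sodium pyruvate 2.366 g

Working volume: 643 mL = 0.643 L.
L-asparagine monohydrate: 3.25 mmol/L × 150.13 g/mol × 0.643 L ÷ 1000 = 0.314 g
sodium chloride: 154 mmol/L × 58.44 g/mol × 0.643 L ÷ 1000 = 5.787 g
beef extract: 6.96 g/L × 0.643 L = 4.475 g
L-glutamine: 1.8 mmol/L × 146.15 mg/mmol × 0.643 L = 169.154 mg
sodium bicarbonate: 5.36 mmol/L × 84.01 g/mol × 0.643 L ÷ 1000 = 0.290 g
sodium pyruvate: 0.368 g per 100 mL × 643 mL ÷ 100 = 2.366 g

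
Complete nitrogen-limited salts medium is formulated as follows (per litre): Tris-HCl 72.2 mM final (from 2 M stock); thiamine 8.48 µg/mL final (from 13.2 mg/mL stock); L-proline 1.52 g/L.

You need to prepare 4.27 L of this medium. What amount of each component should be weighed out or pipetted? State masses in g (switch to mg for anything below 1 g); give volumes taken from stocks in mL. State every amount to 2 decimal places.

Tris-HCl 154.15 mL; thiamine 2.74 mL; L-proline 6.49 g

Scale factor relative to 1 L: 4.27.
Tris-HCl: C1V1 = C2V2 → 72.2 mM × 4270 mL ÷ 2000 mM = 154.15 mL
thiamine: dilute stock: 8.48 µg/mL × 4270 mL ÷ 13200 µg/mL = 2.74 mL
L-proline: 1.52 g/L × 4.27 L = 6.49 g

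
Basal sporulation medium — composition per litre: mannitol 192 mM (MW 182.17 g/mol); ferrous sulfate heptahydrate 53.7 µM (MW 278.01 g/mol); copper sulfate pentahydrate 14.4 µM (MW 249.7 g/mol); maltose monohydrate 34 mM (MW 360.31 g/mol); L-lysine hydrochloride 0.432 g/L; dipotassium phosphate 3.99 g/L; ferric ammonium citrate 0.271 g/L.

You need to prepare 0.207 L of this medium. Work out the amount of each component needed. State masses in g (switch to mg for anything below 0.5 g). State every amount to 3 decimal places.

Scale factor relative to 1 L: 0.207.
mannitol: 192 mmol/L × 182.17 g/mol × 0.207 L ÷ 1000 = 7.240 g
ferrous sulfate heptahydrate: 53.7 µmol/L × 278.01 g/mol × 0.207 L ÷ 1000 = 3.090 mg
copper sulfate pentahydrate: 14.4 µmol/L × 249.7 g/mol × 0.207 L ÷ 1000 = 0.744 mg
maltose monohydrate: 34 mmol/L × 360.31 g/mol × 0.207 L ÷ 1000 = 2.536 g
L-lysine hydrochloride: 0.432 g/L × 0.207 L = 0.089424 g = 89.424 mg
dipotassium phosphate: 3.99 g/L × 0.207 L = 0.826 g
ferric ammonium citrate: 0.271 g/L × 0.207 L = 0.056097 g = 56.097 mg

mannitol 7.240 g; ferrous sulfate heptahydrate 3.090 mg; copper sulfate pentahydrate 0.744 mg; maltose monohydrate 2.536 g; L-lysine hydrochloride 89.424 mg; dipotassium phosphate 0.826 g; ferric ammonium citrate 56.097 mg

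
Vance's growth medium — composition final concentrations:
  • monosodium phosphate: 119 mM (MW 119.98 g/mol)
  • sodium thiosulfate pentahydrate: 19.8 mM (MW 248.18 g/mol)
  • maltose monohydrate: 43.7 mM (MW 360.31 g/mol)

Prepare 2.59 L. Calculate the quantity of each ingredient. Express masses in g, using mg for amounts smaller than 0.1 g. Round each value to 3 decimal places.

monosodium phosphate 36.979 g; sodium thiosulfate pentahydrate 12.727 g; maltose monohydrate 40.781 g

Scale factor relative to 1 L: 2.59.
monosodium phosphate: 119 mmol/L × 119.98 g/mol × 2.59 L ÷ 1000 = 36.979 g
sodium thiosulfate pentahydrate: 19.8 mmol/L × 248.18 g/mol × 2.59 L ÷ 1000 = 12.727 g
maltose monohydrate: 43.7 mmol/L × 360.31 g/mol × 2.59 L ÷ 1000 = 40.781 g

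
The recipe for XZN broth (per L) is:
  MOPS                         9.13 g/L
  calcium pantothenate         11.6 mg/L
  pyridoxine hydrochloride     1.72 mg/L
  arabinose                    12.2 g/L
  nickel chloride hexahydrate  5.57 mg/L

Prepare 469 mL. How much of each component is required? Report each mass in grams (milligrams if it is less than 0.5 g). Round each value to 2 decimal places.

MOPS 4.28 g; calcium pantothenate 5.44 mg; pyridoxine hydrochloride 0.81 mg; arabinose 5.72 g; nickel chloride hexahydrate 2.61 mg

Working volume: 469 mL = 0.469 L.
MOPS: 9.13 g/L × 0.469 L = 4.28 g
calcium pantothenate: 11.6 mg/L × 0.469 L = 5.44 mg
pyridoxine hydrochloride: 1.72 mg/L × 0.469 L = 0.81 mg
arabinose: 12.2 g/L × 0.469 L = 5.72 g
nickel chloride hexahydrate: 5.57 mg/L × 0.469 L = 2.61 mg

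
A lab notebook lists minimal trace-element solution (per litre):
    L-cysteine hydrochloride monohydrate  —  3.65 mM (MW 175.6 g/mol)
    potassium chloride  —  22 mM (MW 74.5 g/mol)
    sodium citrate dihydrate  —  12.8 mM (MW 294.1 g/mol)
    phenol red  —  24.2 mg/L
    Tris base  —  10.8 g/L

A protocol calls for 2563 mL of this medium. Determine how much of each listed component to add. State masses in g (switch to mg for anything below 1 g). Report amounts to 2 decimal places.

Target volume = 2563 mL = 2.563 L.
L-cysteine hydrochloride monohydrate: 3.65 mmol/L × 175.6 g/mol × 2.563 L ÷ 1000 = 1.64 g
potassium chloride: 22 mmol/L × 74.5 g/mol × 2.563 L ÷ 1000 = 4.20 g
sodium citrate dihydrate: 12.8 mmol/L × 294.1 g/mol × 2.563 L ÷ 1000 = 9.65 g
phenol red: 24.2 mg/L × 2.563 L = 62.02 mg
Tris base: 10.8 g/L × 2.563 L = 27.68 g

L-cysteine hydrochloride monohydrate 1.64 g; potassium chloride 4.20 g; sodium citrate dihydrate 9.65 g; phenol red 62.02 mg; Tris base 27.68 g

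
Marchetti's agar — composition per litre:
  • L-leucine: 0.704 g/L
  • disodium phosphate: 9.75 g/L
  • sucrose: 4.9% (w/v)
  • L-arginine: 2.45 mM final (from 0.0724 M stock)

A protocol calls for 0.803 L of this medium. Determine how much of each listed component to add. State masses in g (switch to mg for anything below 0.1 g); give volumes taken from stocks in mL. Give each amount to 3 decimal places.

L-leucine 0.565 g; disodium phosphate 7.829 g; sucrose 39.347 g; L-arginine 27.173 mL

Scale factor relative to 1 L: 0.803.
L-leucine: 0.704 g/L × 0.803 L = 0.565 g
disodium phosphate: 9.75 g/L × 0.803 L = 7.829 g
sucrose: 4.9% w/v = 49 g/L → 49 × 0.803 L = 39.347 g
L-arginine: C1V1 = C2V2 → 2.45 mM × 803 mL ÷ 72.4 mM = 27.173 mL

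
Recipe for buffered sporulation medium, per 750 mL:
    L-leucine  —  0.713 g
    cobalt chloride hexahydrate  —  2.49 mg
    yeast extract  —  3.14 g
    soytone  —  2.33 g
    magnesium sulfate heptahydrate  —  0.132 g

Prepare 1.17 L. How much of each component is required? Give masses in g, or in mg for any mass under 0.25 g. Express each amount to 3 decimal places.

Ratio of target to recipe volume: 1170 / 750 = 1.56.
L-leucine: 0.713 g × (1170 mL / 750 mL) = 1.112 g
cobalt chloride hexahydrate: 2.49 mg × (1170 mL / 750 mL) = 3.884 mg
yeast extract: 3.14 g × (1170 mL / 750 mL) = 4.898 g
soytone: 2.33 g × (1170 mL / 750 mL) = 3.635 g
magnesium sulfate heptahydrate: 0.132 g × (1170 mL / 750 mL) = 0.20592 g = 205.920 mg

L-leucine 1.112 g; cobalt chloride hexahydrate 3.884 mg; yeast extract 4.898 g; soytone 3.635 g; magnesium sulfate heptahydrate 205.920 mg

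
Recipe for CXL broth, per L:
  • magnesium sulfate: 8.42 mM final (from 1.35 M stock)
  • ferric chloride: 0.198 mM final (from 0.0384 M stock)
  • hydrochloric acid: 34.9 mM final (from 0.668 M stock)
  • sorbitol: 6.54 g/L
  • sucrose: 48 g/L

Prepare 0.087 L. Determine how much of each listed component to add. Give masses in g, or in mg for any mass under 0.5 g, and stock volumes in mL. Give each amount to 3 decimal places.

Working volume: 0.087 L.
magnesium sulfate: V = C2·V2/C1 = 8.42 mM × 87 mL ÷ 1350 mM = 0.543 mL
ferric chloride: dilute stock: 0.198 mM × 87 mL ÷ 38.4 mM = 0.449 mL
hydrochloric acid: dilute stock: 34.9 mM × 87 mL ÷ 668 mM = 4.545 mL
sorbitol: 6.54 g/L × 0.087 L = 0.569 g
sucrose: 48 g/L × 0.087 L = 4.176 g

magnesium sulfate 0.543 mL; ferric chloride 0.449 mL; hydrochloric acid 4.545 mL; sorbitol 0.569 g; sucrose 4.176 g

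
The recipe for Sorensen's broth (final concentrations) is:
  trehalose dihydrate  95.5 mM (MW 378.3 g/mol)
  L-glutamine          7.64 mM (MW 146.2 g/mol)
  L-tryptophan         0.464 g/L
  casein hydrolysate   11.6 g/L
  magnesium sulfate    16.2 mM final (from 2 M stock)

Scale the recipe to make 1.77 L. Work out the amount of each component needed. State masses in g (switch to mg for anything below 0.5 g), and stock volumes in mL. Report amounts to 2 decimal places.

Working volume: 1.77 L.
trehalose dihydrate: 95.5 mmol/L × 378.3 g/mol × 1.77 L ÷ 1000 = 63.95 g
L-glutamine: 7.64 mmol/L × 146.2 g/mol × 1.77 L ÷ 1000 = 1.98 g
L-tryptophan: 0.464 g/L × 1.77 L = 0.82 g
casein hydrolysate: 11.6 g/L × 1.77 L = 20.53 g
magnesium sulfate: C1V1 = C2V2 → 16.2 mM × 1770 mL ÷ 2000 mM = 14.34 mL

trehalose dihydrate 63.95 g; L-glutamine 1.98 g; L-tryptophan 0.82 g; casein hydrolysate 20.53 g; magnesium sulfate 14.34 mL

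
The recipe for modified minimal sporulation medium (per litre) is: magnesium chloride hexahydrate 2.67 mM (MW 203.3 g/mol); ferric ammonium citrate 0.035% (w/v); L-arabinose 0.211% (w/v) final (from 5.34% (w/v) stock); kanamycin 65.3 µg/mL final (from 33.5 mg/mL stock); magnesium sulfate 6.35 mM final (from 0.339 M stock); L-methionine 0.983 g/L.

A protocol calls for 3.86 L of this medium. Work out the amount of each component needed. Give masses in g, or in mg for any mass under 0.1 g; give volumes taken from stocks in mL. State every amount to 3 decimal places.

Working volume: 3.86 L.
magnesium chloride hexahydrate: 2.67 mmol/L × 203.3 g/mol × 3.86 L ÷ 1000 = 2.095 g
ferric ammonium citrate: 0.035 g per 100 mL × 3860 mL ÷ 100 = 1.351 g
L-arabinose: V = C2·V2/C1 = 0.211% ÷ 5.34% × 3860 mL = 152.521 mL
kanamycin: dilute stock: 65.3 µg/mL × 3860 mL ÷ 33500 µg/mL = 7.524 mL
magnesium sulfate: V = C2·V2/C1 = 6.35 mM × 3860 mL ÷ 339 mM = 72.304 mL
L-methionine: 0.983 g/L × 3.86 L = 3.794 g

magnesium chloride hexahydrate 2.095 g; ferric ammonium citrate 1.351 g; L-arabinose 152.521 mL; kanamycin 7.524 mL; magnesium sulfate 72.304 mL; L-methionine 3.794 g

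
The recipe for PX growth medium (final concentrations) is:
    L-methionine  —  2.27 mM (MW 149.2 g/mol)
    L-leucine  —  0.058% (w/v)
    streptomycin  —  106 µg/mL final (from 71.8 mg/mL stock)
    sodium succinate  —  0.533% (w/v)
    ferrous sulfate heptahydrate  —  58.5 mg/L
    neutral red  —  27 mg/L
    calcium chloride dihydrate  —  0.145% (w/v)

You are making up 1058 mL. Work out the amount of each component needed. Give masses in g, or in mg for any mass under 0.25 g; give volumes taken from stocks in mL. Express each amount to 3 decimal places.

L-methionine 0.358 g; L-leucine 0.614 g; streptomycin 1.562 mL; sodium succinate 5.639 g; ferrous sulfate heptahydrate 61.893 mg; neutral red 28.566 mg; calcium chloride dihydrate 1.534 g

Target volume = 1058 mL = 1.058 L.
L-methionine: 2.27 mmol/L × 149.2 g/mol × 1.058 L ÷ 1000 = 0.358 g
L-leucine: 0.058% w/v = 0.58 g/L → 0.58 × 1.058 L = 0.614 g
streptomycin: dilute stock: 106 µg/mL × 1058 mL ÷ 71800 µg/mL = 1.562 mL
sodium succinate: 0.533% w/v = 5.33 g/L → 5.33 × 1.058 L = 5.639 g
ferrous sulfate heptahydrate: 58.5 mg/L × 1.058 L = 61.893 mg
neutral red: 27 mg/L × 1.058 L = 28.566 mg
calcium chloride dihydrate: 0.145% w/v = 1.45 g/L → 1.45 × 1.058 L = 1.534 g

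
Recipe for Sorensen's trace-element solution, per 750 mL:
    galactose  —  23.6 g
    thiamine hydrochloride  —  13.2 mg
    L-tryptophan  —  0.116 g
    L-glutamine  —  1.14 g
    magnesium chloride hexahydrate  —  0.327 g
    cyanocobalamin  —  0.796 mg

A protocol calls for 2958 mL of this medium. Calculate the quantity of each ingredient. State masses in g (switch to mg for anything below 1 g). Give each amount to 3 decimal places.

Ratio of target to recipe volume: 2958 / 750 = 3.944.
galactose: 23.6 g × (2958 mL / 750 mL) = 93.078 g
thiamine hydrochloride: 13.2 mg × (2958 mL / 750 mL) = 52.061 mg
L-tryptophan: 0.116 g × (2958 mL / 750 mL) = 0.457504 g = 457.504 mg
L-glutamine: 1.14 g × (2958 mL / 750 mL) = 4.496 g
magnesium chloride hexahydrate: 0.327 g × (2958 mL / 750 mL) = 1.290 g
cyanocobalamin: 0.796 mg × (2958 mL / 750 mL) = 3.139 mg

galactose 93.078 g; thiamine hydrochloride 52.061 mg; L-tryptophan 457.504 mg; L-glutamine 4.496 g; magnesium chloride hexahydrate 1.290 g; cyanocobalamin 3.139 mg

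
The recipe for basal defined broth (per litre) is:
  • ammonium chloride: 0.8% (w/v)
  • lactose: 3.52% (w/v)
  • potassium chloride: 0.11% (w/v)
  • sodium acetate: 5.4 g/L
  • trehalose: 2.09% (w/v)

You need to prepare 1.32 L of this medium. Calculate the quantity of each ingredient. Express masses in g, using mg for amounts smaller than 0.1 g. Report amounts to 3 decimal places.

ammonium chloride 10.560 g; lactose 46.464 g; potassium chloride 1.452 g; sodium acetate 7.128 g; trehalose 27.588 g

Working volume: 1.32 L.
ammonium chloride: 0.8 g per 100 mL × 1320 mL ÷ 100 = 10.560 g
lactose: 3.52 g per 100 mL × 1320 mL ÷ 100 = 46.464 g
potassium chloride: 0.11 g per 100 mL × 1320 mL ÷ 100 = 1.452 g
sodium acetate: 5.4 g/L × 1.32 L = 7.128 g
trehalose: 2.09% w/v = 20.9 g/L → 20.9 × 1.32 L = 27.588 g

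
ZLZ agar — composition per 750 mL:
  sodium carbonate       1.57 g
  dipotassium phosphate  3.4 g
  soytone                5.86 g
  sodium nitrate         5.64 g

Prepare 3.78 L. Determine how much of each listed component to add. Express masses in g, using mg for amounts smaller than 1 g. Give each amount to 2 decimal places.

Scale factor = 3780 mL / 750 mL = 5.04.
sodium carbonate: 1.57 g × (3780 mL / 750 mL) = 7.91 g
dipotassium phosphate: 3.4 g × (3780 mL / 750 mL) = 17.14 g
soytone: 5.86 g × (3780 mL / 750 mL) = 29.53 g
sodium nitrate: 5.64 g × (3780 mL / 750 mL) = 28.43 g

sodium carbonate 7.91 g; dipotassium phosphate 17.14 g; soytone 29.53 g; sodium nitrate 28.43 g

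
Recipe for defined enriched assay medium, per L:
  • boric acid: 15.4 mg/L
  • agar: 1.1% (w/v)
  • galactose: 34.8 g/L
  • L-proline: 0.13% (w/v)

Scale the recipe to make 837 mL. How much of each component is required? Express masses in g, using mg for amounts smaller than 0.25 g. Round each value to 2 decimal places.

Working volume: 837 mL = 0.837 L.
boric acid: 15.4 mg/L × 0.837 L = 12.89 mg
agar: 1.1 g per 100 mL × 837 mL ÷ 100 = 9.21 g
galactose: 34.8 g/L × 0.837 L = 29.13 g
L-proline: 0.13% w/v = 1.3 g/L → 1.3 × 0.837 L = 1.09 g

boric acid 12.89 mg; agar 9.21 g; galactose 29.13 g; L-proline 1.09 g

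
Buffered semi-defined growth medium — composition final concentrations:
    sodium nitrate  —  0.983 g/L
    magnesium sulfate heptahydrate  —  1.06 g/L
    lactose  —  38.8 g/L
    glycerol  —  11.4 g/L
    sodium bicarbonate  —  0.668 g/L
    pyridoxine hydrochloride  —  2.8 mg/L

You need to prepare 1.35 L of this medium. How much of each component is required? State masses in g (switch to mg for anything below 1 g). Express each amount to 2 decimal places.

Scale factor relative to 1 L: 1.35.
sodium nitrate: 0.983 g/L × 1.35 L = 1.33 g
magnesium sulfate heptahydrate: 1.06 g/L × 1.35 L = 1.43 g
lactose: 38.8 g/L × 1.35 L = 52.38 g
glycerol: 11.4 g/L × 1.35 L = 15.39 g
sodium bicarbonate: 0.668 g/L × 1.35 L = 0.9018 g = 901.80 mg
pyridoxine hydrochloride: 2.8 mg/L × 1.35 L = 3.78 mg

sodium nitrate 1.33 g; magnesium sulfate heptahydrate 1.43 g; lactose 52.38 g; glycerol 15.39 g; sodium bicarbonate 901.80 mg; pyridoxine hydrochloride 3.78 mg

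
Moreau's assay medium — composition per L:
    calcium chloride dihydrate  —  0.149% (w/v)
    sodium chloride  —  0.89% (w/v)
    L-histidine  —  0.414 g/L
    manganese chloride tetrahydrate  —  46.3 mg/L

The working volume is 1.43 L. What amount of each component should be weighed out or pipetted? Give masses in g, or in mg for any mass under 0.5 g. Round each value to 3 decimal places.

calcium chloride dihydrate 2.131 g; sodium chloride 12.727 g; L-histidine 0.592 g; manganese chloride tetrahydrate 66.209 mg

Working volume: 1.43 L.
calcium chloride dihydrate: 0.149% w/v = 1.49 g/L → 1.49 × 1.43 L = 2.131 g
sodium chloride: 0.89 g per 100 mL × 1430 mL ÷ 100 = 12.727 g
L-histidine: 0.414 g/L × 1.43 L = 0.592 g
manganese chloride tetrahydrate: 46.3 mg/L × 1.43 L = 66.209 mg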